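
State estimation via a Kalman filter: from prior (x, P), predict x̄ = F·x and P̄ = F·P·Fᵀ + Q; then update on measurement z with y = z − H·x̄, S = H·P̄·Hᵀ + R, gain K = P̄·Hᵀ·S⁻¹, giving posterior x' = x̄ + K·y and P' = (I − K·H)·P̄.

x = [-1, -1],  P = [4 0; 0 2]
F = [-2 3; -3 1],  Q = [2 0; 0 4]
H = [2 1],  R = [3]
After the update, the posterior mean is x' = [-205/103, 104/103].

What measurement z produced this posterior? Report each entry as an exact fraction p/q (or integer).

x̄ = F·x = [-1, 2]
P̄ = F·P·Fᵀ + Q = [36 30; 30 42]
S = H·P̄·Hᵀ + R = [309]
K = P̄·Hᵀ·S⁻¹ = [34/103; 34/103]
x' − x̄ = [-102/103, -102/103] = K·y
y = (KᵀK)⁻¹·Kᵀ·(x' − x̄) = [-3]
z = y + H·x̄ = [-3] + [0] = [-3]

z = [-3]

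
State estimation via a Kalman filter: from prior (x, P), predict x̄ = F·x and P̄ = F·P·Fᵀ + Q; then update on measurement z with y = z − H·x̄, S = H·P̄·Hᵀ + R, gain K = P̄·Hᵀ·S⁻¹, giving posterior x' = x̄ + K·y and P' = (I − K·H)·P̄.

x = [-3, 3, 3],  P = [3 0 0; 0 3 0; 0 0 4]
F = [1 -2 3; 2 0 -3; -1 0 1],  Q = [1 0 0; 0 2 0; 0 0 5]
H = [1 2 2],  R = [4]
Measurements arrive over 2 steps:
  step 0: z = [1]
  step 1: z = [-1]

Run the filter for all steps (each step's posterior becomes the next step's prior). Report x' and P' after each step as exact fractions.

step 0: x' = [5/2, -13/2, 21/4], P' = [963/19 -655/19 357/38; -655/19 661/19 -633/38; 357/38 -633/38 903/76]
step 1: x' = [1378275/70747, -1104299/70747, 382258/70747], P' = [14412464/70747 -9976684/70747 2872922/70747; -9976684/70747 8185393/70747 -3154741/70747; 2872922/70747 -3154741/70747 1695178/70747]

step 0: x̄ = F·x = [0, -15, 6]
step 0: P̄ = F·P·Fᵀ + Q = [52 -30 9; -30 50 -18; 9 -18 12]
step 0: y = z − H·x̄ = [19]
step 0: S = H·P̄·Hᵀ + R = [76]
step 0: K = P̄·Hᵀ·S⁻¹ = [5/38; 17/38; -3/76]
step 0: x' = x̄ + K·y = [5/2, -13/2, 21/4]
step 0: P' = (I − K·H)·P̄ = [963/19 -655/19 357/38; -655/19 661/19 -633/38; 357/38 -633/38 903/76]
step 1: x̄ = F·x = [125/4, -43/4, 11/4]
step 1: P̄ = F·P·Fᵀ + Q = [52587/76 4603/76 -5279/76; 4603/76 15119/76 -6843/76; -5279/76 -6843/76 3707/76]
step 1: y = z − H·x̄ = [-65/4]
step 1: S = H·P̄·Hᵀ + R = [70747/76]
step 1: K = P̄·Hᵀ·S⁻¹ = [51235/70747; 21155/70747; -11551/70747]
step 1: x' = x̄ + K·y = [1378275/70747, -1104299/70747, 382258/70747]
step 1: P' = (I − K·H)·P̄ = [14412464/70747 -9976684/70747 2872922/70747; -9976684/70747 8185393/70747 -3154741/70747; 2872922/70747 -3154741/70747 1695178/70747]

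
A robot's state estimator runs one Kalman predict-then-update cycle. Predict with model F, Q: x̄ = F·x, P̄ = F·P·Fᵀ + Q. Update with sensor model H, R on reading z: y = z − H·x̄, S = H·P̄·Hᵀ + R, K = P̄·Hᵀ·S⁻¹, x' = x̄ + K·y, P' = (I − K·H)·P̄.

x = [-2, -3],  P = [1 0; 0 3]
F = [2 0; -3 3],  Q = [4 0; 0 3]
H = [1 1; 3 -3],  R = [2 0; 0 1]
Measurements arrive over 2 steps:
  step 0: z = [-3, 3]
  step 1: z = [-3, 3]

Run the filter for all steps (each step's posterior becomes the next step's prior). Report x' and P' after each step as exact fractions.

step 0: x' = [-2764/2207, -24657/11035], P' = [1052/2207 936/2207; 936/2207 5322/11035]
step 1: x' = [-14049440/11555311, -25586925/11555311], P' = [5059036/11555311 4402908/11555311; 4402908/11555311 5016882/11555311]

step 0: x̄ = F·x = [-4, -3]
step 0: P̄ = F·P·Fᵀ + Q = [8 -6; -6 39]
step 0: y = z − H·x̄ = [4, 6]
step 0: S = H·P̄·Hᵀ + R = [37 -93; -93 532]
step 0: K = P̄·Hᵀ·S⁻¹ = [994/2207 348/2207; 5001/11035 -1926/11035]
step 0: x' = x̄ + K·y = [-2764/2207, -24657/11035]
step 0: P' = (I − K·H)·P̄ = [1052/2207 936/2207; 936/2207 5322/11035]
step 1: x̄ = F·x = [-5528/2207, -32511/11035]
step 1: P̄ = F·P·Fᵀ + Q = [13036/2207 -696/2207; -696/2207 44103/11035]
step 1: y = z − H·x̄ = [27046/11035, 18492/11035]
step 1: S = H·P̄·Hᵀ + R = [124393/11035 63231/11035; 63231/11035 1057222/11035]
step 1: K = P̄·Hᵀ·S⁻¹ = [4730972/11555311 1968384/11555311; 4709895/11555311 -1841922/11555311]
step 1: x' = x̄ + K·y = [-14049440/11555311, -25586925/11555311]
step 1: P' = (I − K·H)·P̄ = [5059036/11555311 4402908/11555311; 4402908/11555311 5016882/11555311]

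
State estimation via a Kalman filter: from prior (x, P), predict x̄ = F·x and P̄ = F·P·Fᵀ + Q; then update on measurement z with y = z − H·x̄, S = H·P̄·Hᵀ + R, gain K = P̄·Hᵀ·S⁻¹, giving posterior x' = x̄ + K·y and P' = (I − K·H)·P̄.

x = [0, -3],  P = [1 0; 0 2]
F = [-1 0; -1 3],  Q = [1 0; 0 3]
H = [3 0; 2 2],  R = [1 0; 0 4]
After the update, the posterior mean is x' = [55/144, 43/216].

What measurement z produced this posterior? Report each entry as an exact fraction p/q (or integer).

z = [1, 2]

x̄ = F·x = [0, -9]
P̄ = F·P·Fᵀ + Q = [2 1; 1 22]
S = H·P̄·Hᵀ + R = [19 18; 18 108]
K = P̄·Hᵀ·S⁻¹ = [5/16 1/288; -7/24 205/432]
x' − x̄ = [55/144, 1987/216] = K·y
y = (KᵀK)⁻¹·Kᵀ·(x' − x̄) = [1, 20]
z = y + H·x̄ = [1, 20] + [0, -18] = [1, 2]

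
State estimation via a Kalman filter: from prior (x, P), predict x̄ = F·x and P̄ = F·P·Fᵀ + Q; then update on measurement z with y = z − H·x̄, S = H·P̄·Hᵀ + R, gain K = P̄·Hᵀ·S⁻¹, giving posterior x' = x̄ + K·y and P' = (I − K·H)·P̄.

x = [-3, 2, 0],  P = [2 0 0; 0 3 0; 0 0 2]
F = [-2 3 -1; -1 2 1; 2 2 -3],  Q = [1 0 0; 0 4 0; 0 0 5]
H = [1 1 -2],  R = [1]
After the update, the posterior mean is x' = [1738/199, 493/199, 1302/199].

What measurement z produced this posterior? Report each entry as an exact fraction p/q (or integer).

z = [-2]

x̄ = F·x = [12, 7, -2]
P̄ = F·P·Fᵀ + Q = [38 20 16; 20 20 2; 16 2 43]
S = H·P̄·Hᵀ + R = [199]
K = P̄·Hᵀ·S⁻¹ = [26/199; 36/199; -68/199]
x' − x̄ = [-650/199, -900/199, 1700/199] = K·y
y = (KᵀK)⁻¹·Kᵀ·(x' − x̄) = [-25]
z = y + H·x̄ = [-25] + [23] = [-2]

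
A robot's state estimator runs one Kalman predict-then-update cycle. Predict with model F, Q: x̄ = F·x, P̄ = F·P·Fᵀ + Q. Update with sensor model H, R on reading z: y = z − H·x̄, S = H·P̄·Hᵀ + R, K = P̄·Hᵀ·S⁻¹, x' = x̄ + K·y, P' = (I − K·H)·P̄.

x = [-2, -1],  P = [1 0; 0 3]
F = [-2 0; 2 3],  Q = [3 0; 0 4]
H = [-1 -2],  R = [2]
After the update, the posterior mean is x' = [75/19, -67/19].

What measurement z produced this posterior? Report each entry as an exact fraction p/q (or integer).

x̄ = F·x = [4, -7]
P̄ = F·P·Fᵀ + Q = [7 -4; -4 35]
S = H·P̄·Hᵀ + R = [133]
K = P̄·Hᵀ·S⁻¹ = [1/133; -66/133]
x' − x̄ = [-1/19, 66/19] = K·y
y = (KᵀK)⁻¹·Kᵀ·(x' − x̄) = [-7]
z = y + H·x̄ = [-7] + [10] = [3]

z = [3]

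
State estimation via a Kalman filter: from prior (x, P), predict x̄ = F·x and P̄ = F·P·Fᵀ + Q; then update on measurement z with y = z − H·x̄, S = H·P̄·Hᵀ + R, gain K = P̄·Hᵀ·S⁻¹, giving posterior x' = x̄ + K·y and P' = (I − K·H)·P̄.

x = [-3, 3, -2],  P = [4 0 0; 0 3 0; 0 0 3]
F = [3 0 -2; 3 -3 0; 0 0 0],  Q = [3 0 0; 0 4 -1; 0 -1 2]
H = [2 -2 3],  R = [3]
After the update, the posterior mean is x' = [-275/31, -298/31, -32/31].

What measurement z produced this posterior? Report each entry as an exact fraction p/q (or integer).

z = [-2]

x̄ = F·x = [-5, -18, 0]
P̄ = F·P·Fᵀ + Q = [51 36 0; 36 67 -1; 0 -1 2]
S = H·P̄·Hᵀ + R = [217]
K = P̄·Hᵀ·S⁻¹ = [30/217; -65/217; 8/217]
x' − x̄ = [-120/31, 260/31, -32/31] = K·y
y = (KᵀK)⁻¹·Kᵀ·(x' − x̄) = [-28]
z = y + H·x̄ = [-28] + [26] = [-2]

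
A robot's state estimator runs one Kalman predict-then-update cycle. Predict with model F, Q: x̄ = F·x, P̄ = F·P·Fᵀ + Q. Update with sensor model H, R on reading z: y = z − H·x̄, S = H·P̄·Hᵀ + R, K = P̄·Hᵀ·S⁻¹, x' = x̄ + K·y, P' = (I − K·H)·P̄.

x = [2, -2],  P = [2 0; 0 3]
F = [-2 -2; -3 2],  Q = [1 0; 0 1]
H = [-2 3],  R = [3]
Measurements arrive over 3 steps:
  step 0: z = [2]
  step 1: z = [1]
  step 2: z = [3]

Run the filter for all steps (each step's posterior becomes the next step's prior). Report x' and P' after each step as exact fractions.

step 0: x̄ = F·x = [0, -10]
step 0: P̄ = F·P·Fᵀ + Q = [21 0; 0 31]
step 0: y = z − H·x̄ = [32]
step 0: S = H·P̄·Hᵀ + R = [366]
step 0: K = P̄·Hᵀ·S⁻¹ = [-7/61; 31/122]
step 0: x' = x̄ + K·y = [-224/61, -114/61]
step 0: P' = (I − K·H)·P̄ = [987/61 651/61; 651/61 899/122]
step 1: x̄ = F·x = [676/61, 444/61]
step 1: P̄ = F·P·Fᵀ + Q = [11015/61 5426/61; 5426/61 2930/61]
step 1: y = z − H·x̄ = [81/61]
step 1: S = H·P̄·Hᵀ + R = [5501/61]
step 1: K = P̄·Hᵀ·S⁻¹ = [-5752/5501; -2062/5501]
step 1: x' = x̄ + K·y = [53324/5501, 37302/5501]
step 1: P' = (I − K·H)·P̄ = [450951/5501 294882/5501; 294882/5501 194526/5501]
step 2: x̄ = F·x = [-181252/5501, -85368/5501]
step 2: P̄ = F·P·Fᵀ + Q = [4946465/5501 2517366/5501; 2517366/5501 1303580/5501]
step 2: y = z − H·x̄ = [-89897/5501]
step 2: S = H·P̄·Hᵀ + R = [1326191/5501]
step 2: K = P̄·Hᵀ·S⁻¹ = [-2340832/1326191; -1123992/1326191]
step 2: x' = x̄ + K·y = [-5442828/1326191, -2212464/1326191]
step 2: P' = (I − K·H)·P̄ = [196412091/1326191 128600562/1326191; 128600562/1326191 84609716/1326191]

step 0: x' = [-224/61, -114/61], P' = [987/61 651/61; 651/61 899/122]
step 1: x' = [53324/5501, 37302/5501], P' = [450951/5501 294882/5501; 294882/5501 194526/5501]
step 2: x' = [-5442828/1326191, -2212464/1326191], P' = [196412091/1326191 128600562/1326191; 128600562/1326191 84609716/1326191]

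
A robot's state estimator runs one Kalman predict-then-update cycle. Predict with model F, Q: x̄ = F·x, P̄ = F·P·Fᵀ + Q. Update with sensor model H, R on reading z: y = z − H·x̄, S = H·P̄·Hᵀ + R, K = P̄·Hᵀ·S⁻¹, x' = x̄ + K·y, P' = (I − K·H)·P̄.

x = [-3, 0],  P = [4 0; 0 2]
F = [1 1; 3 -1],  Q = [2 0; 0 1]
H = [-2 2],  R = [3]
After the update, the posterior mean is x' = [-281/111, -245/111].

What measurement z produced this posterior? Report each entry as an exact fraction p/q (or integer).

z = [1]

x̄ = F·x = [-3, -9]
P̄ = F·P·Fᵀ + Q = [8 10; 10 39]
S = H·P̄·Hᵀ + R = [111]
K = P̄·Hᵀ·S⁻¹ = [4/111; 58/111]
x' − x̄ = [52/111, 754/111] = K·y
y = (KᵀK)⁻¹·Kᵀ·(x' − x̄) = [13]
z = y + H·x̄ = [13] + [-12] = [1]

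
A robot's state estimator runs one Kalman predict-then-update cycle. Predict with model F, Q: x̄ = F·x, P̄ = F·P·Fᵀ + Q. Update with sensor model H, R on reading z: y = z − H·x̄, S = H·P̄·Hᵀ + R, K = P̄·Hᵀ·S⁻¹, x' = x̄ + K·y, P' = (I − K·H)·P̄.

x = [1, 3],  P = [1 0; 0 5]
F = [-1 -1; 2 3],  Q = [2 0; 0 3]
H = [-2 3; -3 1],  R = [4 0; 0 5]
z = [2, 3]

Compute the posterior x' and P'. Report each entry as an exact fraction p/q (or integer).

x' = [-7654/10667, 3594/10667]
P' = [6383/10667 4994/10667; 4994/10667 8152/10667]

x̄ = F·x = [-4, 11]
P̄ = F·P·Fᵀ + Q = [8 -17; -17 52]
y = z − H·x̄ = [-39, -20]
S = H·P̄·Hᵀ + R = [708 391; 391 231]
K = P̄·Hᵀ·S⁻¹ = [554/10667 -2831/10667; 3617/10667 -1366/10667]
x' = x̄ + K·y = [-7654/10667, 3594/10667]
P' = (I − K·H)·P̄ = [6383/10667 4994/10667; 4994/10667 8152/10667]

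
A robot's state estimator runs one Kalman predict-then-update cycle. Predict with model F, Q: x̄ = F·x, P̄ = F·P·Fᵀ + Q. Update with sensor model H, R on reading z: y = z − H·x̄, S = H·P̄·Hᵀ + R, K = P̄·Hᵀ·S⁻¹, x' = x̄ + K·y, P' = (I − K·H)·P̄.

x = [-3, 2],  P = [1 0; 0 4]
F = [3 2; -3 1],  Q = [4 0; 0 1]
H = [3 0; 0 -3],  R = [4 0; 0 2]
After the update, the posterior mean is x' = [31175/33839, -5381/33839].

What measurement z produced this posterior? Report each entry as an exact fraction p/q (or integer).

z = [3, 1]

x̄ = F·x = [-5, 11]
P̄ = F·P·Fᵀ + Q = [29 -1; -1 14]
S = H·P̄·Hᵀ + R = [265 9; 9 128]
K = P̄·Hᵀ·S⁻¹ = [11109/33839 12/33839; -6/33839 -11103/33839]
x' − x̄ = [200370/33839, -377610/33839] = K·y
y = (KᵀK)⁻¹·Kᵀ·(x' − x̄) = [18, 34]
z = y + H·x̄ = [18, 34] + [-15, -33] = [3, 1]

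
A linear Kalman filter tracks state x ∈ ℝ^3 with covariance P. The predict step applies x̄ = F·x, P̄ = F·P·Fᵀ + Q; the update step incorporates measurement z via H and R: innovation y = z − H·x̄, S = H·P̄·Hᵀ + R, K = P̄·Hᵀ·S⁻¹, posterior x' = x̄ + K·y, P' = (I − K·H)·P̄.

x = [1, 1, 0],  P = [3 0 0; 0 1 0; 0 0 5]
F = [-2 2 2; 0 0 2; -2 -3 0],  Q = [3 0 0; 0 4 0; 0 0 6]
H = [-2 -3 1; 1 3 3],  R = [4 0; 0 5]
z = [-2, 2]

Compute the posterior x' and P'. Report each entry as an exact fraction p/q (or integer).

x' = [10593/14312, 907/3578, 577/7156]
P' = [2040405/228992 -286457/57248 246669/114496; -286457/57248 44205/14312 -38673/28624; 246669/114496 -38673/28624 61317/57248]

x̄ = F·x = [0, 0, -5]
P̄ = F·P·Fᵀ + Q = [39 20 6; 20 24 0; 6 0 27]
y = z − H·x̄ = [3, 17]
S = H·P̄·Hᵀ + R = [619 -423; -423 659]
K = P̄·Hᵀ·S⁻¹ = [-37497/228992 16587/228992; -8723/57248 2393/57248; 23343/114496 30099/114496]
x' = x̄ + K·y = [10593/14312, 907/3578, 577/7156]
P' = (I − K·H)·P̄ = [2040405/228992 -286457/57248 246669/114496; -286457/57248 44205/14312 -38673/28624; 246669/114496 -38673/28624 61317/57248]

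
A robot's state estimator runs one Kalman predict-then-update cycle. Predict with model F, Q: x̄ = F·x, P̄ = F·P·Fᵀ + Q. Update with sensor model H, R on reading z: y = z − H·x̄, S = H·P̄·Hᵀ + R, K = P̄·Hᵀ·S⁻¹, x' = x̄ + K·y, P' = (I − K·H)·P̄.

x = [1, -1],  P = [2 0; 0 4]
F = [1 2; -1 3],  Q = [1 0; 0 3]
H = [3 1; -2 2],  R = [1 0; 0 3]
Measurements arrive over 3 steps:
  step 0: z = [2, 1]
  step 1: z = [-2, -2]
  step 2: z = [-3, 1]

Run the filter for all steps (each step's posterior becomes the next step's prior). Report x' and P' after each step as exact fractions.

step 0: x' = [8156/19979, 15279/19979], P' = [2122/19979 -1409/19979; -1409/19979 9268/19979]
step 1: x' = [-4181706/21028165, -25291549/21028165], P' = [2097679/21028165 -1227389/21028165; -1227389/21028165 9040219/21028165]
step 2: x' = [-783672055/871530169, -821856865/1743060338], P' = [521524981/5229181014 -610400071/10458362028; -610400071/10458362028 8977728493/20916724056]

step 0: x̄ = F·x = [-1, -4]
step 0: P̄ = F·P·Fᵀ + Q = [19 22; 22 41]
step 0: y = z − H·x̄ = [9, 7]
step 0: S = H·P̄·Hᵀ + R = [345 56; 56 67]
step 0: K = P̄·Hᵀ·S⁻¹ = [4957/19979 -2354/19979; 5041/19979 7118/19979]
step 0: x' = x̄ + K·y = [8156/19979, 15279/19979]
step 0: P' = (I − K·H)·P̄ = [2122/19979 -1409/19979; -1409/19979 9268/19979]
step 1: x̄ = F·x = [38714/19979, 37681/19979]
step 1: P̄ = F·P·Fᵀ + Q = [53537/19979 52077/19979; 52077/19979 153925/19979]
step 1: y = z − H·x̄ = [-193781/19979, -37892/19979]
step 1: S = H·P̄·Hᵀ + R = [968199/19979 194936/19979; 194936/19979 473169/19979]
step 1: K = P̄·Hᵀ·S⁻¹ = [5065648/21028165 -2216712/21028165; 5358052/21028165 6845072/21028165]
step 1: x' = x̄ + K·y = [-4181706/21028165, -25291549/21028165]
step 1: P' = (I − K·H)·P̄ = [2097679/21028165 -1227389/21028165; -1227389/21028165 9040219/21028165]
step 2: x̄ = F·x = [-54764804/21028165, -71692941/21028165]
step 2: P̄ = F·P·Fᵀ + Q = [54377164/21028165 50916246/21028165; 50916246/21028165 153908479/21028165]
step 2: y = z − H·x̄ = [172902858/21028165, 54884439/21028165]
step 2: S = H·P̄·Hᵀ + R = [969828596/21028165 185218958/21028165; 185218958/21028165 488897099/21028165]
step 2: K = P̄·Hᵀ·S⁻¹ = [2518749815/10458362028 -551150011/5229181014; 5315328067/20916724056 3399509545/10458362028]
step 2: x' = x̄ + K·y = [-783672055/871530169, -821856865/1743060338]
step 2: P' = (I − K·H)·P̄ = [521524981/5229181014 -610400071/10458362028; -610400071/10458362028 8977728493/20916724056]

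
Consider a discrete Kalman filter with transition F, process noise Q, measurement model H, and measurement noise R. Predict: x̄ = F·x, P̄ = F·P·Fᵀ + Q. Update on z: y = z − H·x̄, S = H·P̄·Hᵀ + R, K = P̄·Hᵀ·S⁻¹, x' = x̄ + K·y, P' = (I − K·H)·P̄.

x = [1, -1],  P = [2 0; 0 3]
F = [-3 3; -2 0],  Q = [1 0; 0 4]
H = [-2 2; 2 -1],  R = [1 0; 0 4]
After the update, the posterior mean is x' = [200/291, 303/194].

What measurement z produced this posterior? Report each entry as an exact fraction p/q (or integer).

x̄ = F·x = [-6, -2]
P̄ = F·P·Fᵀ + Q = [46 12; 12 12]
S = H·P̄·Hᵀ + R = [137 -136; -136 152]
K = P̄·Hᵀ·S⁻¹ = [68/291 214/291; 68/97 137/194]
x' − x̄ = [1946/291, 691/194] = K·y
y = (KᵀK)⁻¹·Kᵀ·(x' − x̄) = [-6, 11]
z = y + H·x̄ = [-6, 11] + [8, -10] = [2, 1]

z = [2, 1]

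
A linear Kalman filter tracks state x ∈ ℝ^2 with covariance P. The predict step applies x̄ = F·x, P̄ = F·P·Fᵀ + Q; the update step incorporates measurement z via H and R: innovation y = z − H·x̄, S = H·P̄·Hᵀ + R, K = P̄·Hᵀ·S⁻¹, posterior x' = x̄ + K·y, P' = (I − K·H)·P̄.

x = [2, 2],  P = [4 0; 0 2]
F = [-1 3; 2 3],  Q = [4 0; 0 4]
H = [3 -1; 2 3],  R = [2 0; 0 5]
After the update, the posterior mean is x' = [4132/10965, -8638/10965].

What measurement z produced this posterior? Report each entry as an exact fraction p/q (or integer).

z = [2, -2]

x̄ = F·x = [4, 10]
P̄ = F·P·Fᵀ + Q = [26 10; 10 38]
S = H·P̄·Hᵀ + R = [214 112; 112 571]
K = P̄·Hᵀ·S⁻¹ = [14822/54825 4966/54825; -9788/54825 14786/54825]
x' − x̄ = [-39728/10965, -118288/10965] = K·y
y = (KᵀK)⁻¹·Kᵀ·(x' − x̄) = [0, -40]
z = y + H·x̄ = [0, -40] + [2, 38] = [2, -2]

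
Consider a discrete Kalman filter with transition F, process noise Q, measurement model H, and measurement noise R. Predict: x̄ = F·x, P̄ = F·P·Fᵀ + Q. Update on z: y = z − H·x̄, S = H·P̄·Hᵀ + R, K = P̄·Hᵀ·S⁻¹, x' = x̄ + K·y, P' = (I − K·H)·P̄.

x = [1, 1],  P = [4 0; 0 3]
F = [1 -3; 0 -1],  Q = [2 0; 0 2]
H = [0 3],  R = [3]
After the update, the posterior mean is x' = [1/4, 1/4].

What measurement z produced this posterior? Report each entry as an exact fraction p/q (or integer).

z = [1]

x̄ = F·x = [-2, -1]
P̄ = F·P·Fᵀ + Q = [33 9; 9 5]
S = H·P̄·Hᵀ + R = [48]
K = P̄·Hᵀ·S⁻¹ = [9/16; 5/16]
x' − x̄ = [9/4, 5/4] = K·y
y = (KᵀK)⁻¹·Kᵀ·(x' − x̄) = [4]
z = y + H·x̄ = [4] + [-3] = [1]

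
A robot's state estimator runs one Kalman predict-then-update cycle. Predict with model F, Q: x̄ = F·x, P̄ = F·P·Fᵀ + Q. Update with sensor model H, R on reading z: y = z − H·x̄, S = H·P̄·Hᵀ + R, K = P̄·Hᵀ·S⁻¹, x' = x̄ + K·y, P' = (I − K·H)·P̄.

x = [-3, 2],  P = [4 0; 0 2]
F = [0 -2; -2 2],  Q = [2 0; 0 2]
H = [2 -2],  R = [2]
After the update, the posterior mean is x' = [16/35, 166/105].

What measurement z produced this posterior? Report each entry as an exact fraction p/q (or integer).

z = [-2]

x̄ = F·x = [-4, 10]
P̄ = F·P·Fᵀ + Q = [10 -8; -8 26]
S = H·P̄·Hᵀ + R = [210]
K = P̄·Hᵀ·S⁻¹ = [6/35; -34/105]
x' − x̄ = [156/35, -884/105] = K·y
y = (KᵀK)⁻¹·Kᵀ·(x' − x̄) = [26]
z = y + H·x̄ = [26] + [-28] = [-2]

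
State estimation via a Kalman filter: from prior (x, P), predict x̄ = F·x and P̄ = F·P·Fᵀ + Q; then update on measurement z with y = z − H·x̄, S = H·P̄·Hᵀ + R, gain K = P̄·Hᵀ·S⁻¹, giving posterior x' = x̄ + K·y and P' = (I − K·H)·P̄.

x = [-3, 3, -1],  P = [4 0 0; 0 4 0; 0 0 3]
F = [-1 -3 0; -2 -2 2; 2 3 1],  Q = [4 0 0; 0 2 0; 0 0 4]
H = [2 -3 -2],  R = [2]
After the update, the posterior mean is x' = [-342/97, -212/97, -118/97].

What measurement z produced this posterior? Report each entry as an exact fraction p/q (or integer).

x̄ = F·x = [-6, -2, 2]
P̄ = F·P·Fᵀ + Q = [44 32 -44; 32 46 -34; -44 -34 59]
S = H·P̄·Hᵀ + R = [388]
K = P̄·Hᵀ·S⁻¹ = [20/97; -3/194; -26/97]
x' − x̄ = [240/97, -18/97, -312/97] = K·y
y = (KᵀK)⁻¹·Kᵀ·(x' − x̄) = [12]
z = y + H·x̄ = [12] + [-10] = [2]

z = [2]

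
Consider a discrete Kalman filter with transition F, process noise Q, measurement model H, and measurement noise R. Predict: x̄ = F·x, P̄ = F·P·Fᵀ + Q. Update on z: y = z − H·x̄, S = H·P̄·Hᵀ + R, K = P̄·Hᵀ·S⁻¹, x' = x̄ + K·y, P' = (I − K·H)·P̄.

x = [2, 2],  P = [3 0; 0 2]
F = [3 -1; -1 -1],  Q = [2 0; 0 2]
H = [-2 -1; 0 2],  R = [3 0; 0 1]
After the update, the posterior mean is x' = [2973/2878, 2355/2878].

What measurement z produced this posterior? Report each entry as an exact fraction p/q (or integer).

x̄ = F·x = [4, -4]
P̄ = F·P·Fᵀ + Q = [31 -7; -7 7]
S = H·P̄·Hᵀ + R = [106 14; 14 29]
K = P̄·Hᵀ·S⁻¹ = [-1399/2878 -357/1439; 7/2878 693/1439]
x' − x̄ = [-8539/2878, 13867/2878] = K·y
y = (KᵀK)⁻¹·Kᵀ·(x' − x̄) = [1, 10]
z = y + H·x̄ = [1, 10] + [-4, -8] = [-3, 2]

z = [-3, 2]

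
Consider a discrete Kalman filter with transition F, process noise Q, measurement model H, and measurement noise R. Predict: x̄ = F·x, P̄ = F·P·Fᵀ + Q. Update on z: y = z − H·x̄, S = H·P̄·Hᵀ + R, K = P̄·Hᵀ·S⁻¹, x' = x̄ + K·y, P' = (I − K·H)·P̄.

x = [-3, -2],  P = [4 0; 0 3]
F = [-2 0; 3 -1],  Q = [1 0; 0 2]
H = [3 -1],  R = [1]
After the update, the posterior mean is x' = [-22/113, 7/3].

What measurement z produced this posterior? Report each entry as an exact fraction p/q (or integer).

z = [-3]

x̄ = F·x = [6, -7]
P̄ = F·P·Fᵀ + Q = [17 -24; -24 41]
S = H·P̄·Hᵀ + R = [339]
K = P̄·Hᵀ·S⁻¹ = [25/113; -1/3]
x' − x̄ = [-700/113, 28/3] = K·y
y = (KᵀK)⁻¹·Kᵀ·(x' − x̄) = [-28]
z = y + H·x̄ = [-28] + [25] = [-3]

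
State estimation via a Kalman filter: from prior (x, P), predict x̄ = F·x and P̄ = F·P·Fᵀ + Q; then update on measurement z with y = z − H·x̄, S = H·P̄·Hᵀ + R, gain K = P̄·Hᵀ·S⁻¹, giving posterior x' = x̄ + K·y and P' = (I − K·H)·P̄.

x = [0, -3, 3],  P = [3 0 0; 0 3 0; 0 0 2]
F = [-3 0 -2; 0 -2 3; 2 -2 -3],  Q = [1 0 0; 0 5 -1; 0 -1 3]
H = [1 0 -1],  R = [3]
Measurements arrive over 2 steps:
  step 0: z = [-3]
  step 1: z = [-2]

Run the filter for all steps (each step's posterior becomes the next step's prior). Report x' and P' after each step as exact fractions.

step 0: x̄ = F·x = [-6, 15, -3]
step 0: P̄ = F·P·Fᵀ + Q = [36 -12 -6; -12 35 -7; -6 -7 45]
step 0: y = z − H·x̄ = [0]
step 0: S = H·P̄·Hᵀ + R = [96]
step 0: K = P̄·Hᵀ·S⁻¹ = [7/16; -5/96; -17/32]
step 0: x' = x̄ + K·y = [-6, 15, -3]
step 0: P' = (I − K·H)·P̄ = [141/8 -157/16 261/16; -157/16 3335/96 -309/32; 261/16 -309/32 573/32]
step 1: x̄ = F·x = [24, -39, -33]
step 1: P̄ = F·P·Fᵀ + Q = [427 -1407/4 -57/4; -1407/4 40415/96 10937/96; -57/4 10937/96 13487/96]
step 1: y = z − H·x̄ = [-59]
step 1: S = H·P̄·Hᵀ + R = [57503/96]
step 1: K = P̄·Hᵀ·S⁻¹ = [42360/57503; -44705/57503; -14855/57503]
step 1: x' = x̄ + K·y = [-1119168/57503, 394978/57503, -1021154/57503]
step 1: P' = (I − K·H)·P̄ = [5862431/57503 -500599/57503 5735351/57503; -500599/57503 3390070/57503 -366484/57503; 5735351/57503 -366484/57503 5779916/57503]

step 0: x' = [-6, 15, -3], P' = [141/8 -157/16 261/16; -157/16 3335/96 -309/32; 261/16 -309/32 573/32]
step 1: x' = [-1119168/57503, 394978/57503, -1021154/57503], P' = [5862431/57503 -500599/57503 5735351/57503; -500599/57503 3390070/57503 -366484/57503; 5735351/57503 -366484/57503 5779916/57503]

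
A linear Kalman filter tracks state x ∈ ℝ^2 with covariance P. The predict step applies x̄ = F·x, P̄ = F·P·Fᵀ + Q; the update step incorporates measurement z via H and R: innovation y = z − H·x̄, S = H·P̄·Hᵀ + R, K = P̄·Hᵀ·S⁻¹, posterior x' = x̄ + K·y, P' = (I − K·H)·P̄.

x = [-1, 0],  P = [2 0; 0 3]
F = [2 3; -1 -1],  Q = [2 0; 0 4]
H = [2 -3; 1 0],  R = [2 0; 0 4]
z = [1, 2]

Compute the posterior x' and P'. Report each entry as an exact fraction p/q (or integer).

x' = [1810/1549, 649/1549]
P' = [3100/1549 1916/1549; 1916/1549 1512/1549]

x̄ = F·x = [-2, 1]
P̄ = F·P·Fᵀ + Q = [37 -13; -13 9]
y = z − H·x̄ = [8, 4]
S = H·P̄·Hᵀ + R = [387 113; 113 41]
K = P̄·Hᵀ·S⁻¹ = [226/1549 775/1549; -352/1549 479/1549]
x' = x̄ + K·y = [1810/1549, 649/1549]
P' = (I − K·H)·P̄ = [3100/1549 1916/1549; 1916/1549 1512/1549]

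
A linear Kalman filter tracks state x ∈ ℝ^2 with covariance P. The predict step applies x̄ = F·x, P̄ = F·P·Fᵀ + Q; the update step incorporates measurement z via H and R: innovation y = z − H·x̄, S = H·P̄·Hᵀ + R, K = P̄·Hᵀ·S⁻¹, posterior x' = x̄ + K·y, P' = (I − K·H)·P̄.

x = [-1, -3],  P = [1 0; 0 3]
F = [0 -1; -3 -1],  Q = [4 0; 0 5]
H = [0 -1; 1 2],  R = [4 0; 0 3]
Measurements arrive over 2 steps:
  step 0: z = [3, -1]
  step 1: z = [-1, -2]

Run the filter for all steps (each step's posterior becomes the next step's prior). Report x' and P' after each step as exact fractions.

step 0: x' = [870/521, -691/521], P' = [2174/521 -844/521; -844/521 644/521]
step 1: x' = [42139/410329, -315471/410329], P' = [1668712/410329 -711488/410329; -711488/410329 557428/410329]

step 0: x̄ = F·x = [3, 6]
step 0: P̄ = F·P·Fᵀ + Q = [7 3; 3 17]
step 0: y = z − H·x̄ = [9, -16]
step 0: S = H·P̄·Hᵀ + R = [21 -37; -37 90]
step 0: K = P̄·Hᵀ·S⁻¹ = [211/521 162/521; -161/521 148/521]
step 0: x' = x̄ + K·y = [870/521, -691/521]
step 0: P' = (I − K·H)·P̄ = [2174/521 -844/521; -844/521 644/521]
step 1: x̄ = F·x = [691/521, -1919/521]
step 1: P̄ = F·P·Fᵀ + Q = [2728/521 -1888/521; -1888/521 17751/521]
step 1: y = z − H·x̄ = [-2440/521, 2105/521]
step 1: S = H·P̄·Hᵀ + R = [19835/521 -33614/521; -33614/521 67743/521]
step 1: K = P̄·Hᵀ·S⁻¹ = [177872/410329 81912/410329; -139357/410329 134456/410329]
step 1: x' = x̄ + K·y = [42139/410329, -315471/410329]
step 1: P' = (I − K·H)·P̄ = [1668712/410329 -711488/410329; -711488/410329 557428/410329]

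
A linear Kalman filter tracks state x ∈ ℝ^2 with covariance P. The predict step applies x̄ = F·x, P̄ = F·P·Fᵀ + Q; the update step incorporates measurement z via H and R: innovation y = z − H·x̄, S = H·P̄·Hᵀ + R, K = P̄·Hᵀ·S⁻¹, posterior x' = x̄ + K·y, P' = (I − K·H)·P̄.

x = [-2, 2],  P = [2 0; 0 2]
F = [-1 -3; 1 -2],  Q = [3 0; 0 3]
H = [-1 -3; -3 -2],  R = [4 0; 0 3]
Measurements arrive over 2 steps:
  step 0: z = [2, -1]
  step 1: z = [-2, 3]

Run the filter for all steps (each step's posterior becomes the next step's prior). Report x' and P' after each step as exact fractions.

step 0: x̄ = F·x = [-4, -6]
step 0: P̄ = F·P·Fᵀ + Q = [23 10; 10 13]
step 0: y = z − H·x̄ = [-20, -25]
step 0: S = H·P̄·Hᵀ + R = [204 257; 257 382]
step 0: K = P̄·Hᵀ·S⁻¹ = [2627/11879 -4535/11879; -618/1697 167/1697]
step 0: x' = x̄ + K·y = [13319/11879, -1997/1697]
step 0: P' = (I − K·H)·P̄ = [8833/11879 -921/1697; -921/1697 1131/1697]
step 1: x̄ = F·x = [28618/11879, 41277/11879]
step 1: P̄ = F·P·Fᵀ + Q = [77041/11879 45116/11879; 45116/11879 101926/11879]
step 1: y = z − H·x̄ = [128691/11879, 204045/11879]
step 1: S = H·P̄·Hᵀ + R = [1312587/11879 1338955/11879; 1338955/11879 1678102/11879]
step 1: K = P̄·Hᵀ·S⁻¹ = [6218493/34502431 -11568910/34502431; -11336172/34502431 2071030/34502431]
step 1: x' = x̄ + K·y = [-48229951/34502431, 32652315/34502431]
step 1: P' = (I − K·H)·P̄ = [21981162/34502431 -15618378/34502431; -15618378/34502431 20321022/34502431]

step 0: x' = [13319/11879, -1997/1697], P' = [8833/11879 -921/1697; -921/1697 1131/1697]
step 1: x' = [-48229951/34502431, 32652315/34502431], P' = [21981162/34502431 -15618378/34502431; -15618378/34502431 20321022/34502431]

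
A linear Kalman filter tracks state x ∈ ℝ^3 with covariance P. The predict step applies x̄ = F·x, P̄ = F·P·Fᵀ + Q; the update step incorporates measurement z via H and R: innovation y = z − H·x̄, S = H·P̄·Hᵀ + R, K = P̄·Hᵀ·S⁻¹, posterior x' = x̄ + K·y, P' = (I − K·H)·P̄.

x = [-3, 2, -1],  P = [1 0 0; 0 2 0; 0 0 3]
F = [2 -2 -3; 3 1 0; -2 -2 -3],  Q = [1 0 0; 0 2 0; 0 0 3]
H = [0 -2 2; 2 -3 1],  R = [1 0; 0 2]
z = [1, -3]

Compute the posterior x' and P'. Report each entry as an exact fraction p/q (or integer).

x̄ = F·x = [-7, -7, 5]
P̄ = F·P·Fᵀ + Q = [40 2 31; 2 13 -10; 31 -10 42]
y = z − H·x̄ = [-23, -15]
S = H·P̄·Hᵀ + R = [301 358; 358 481]
K = P̄·Hᵀ·S⁻¹ = [-9692/16617 10841/16617; -6016/16617 2923/16617; 684/5539 1034/5539]
x' = x̄ + K·y = [-56018/16617, -21796/16617, -3547/5539]
P' = (I − K·H)·P̄ = [88511/16617 75247/16617 23467/5539; 75247/16617 70820/16617 22604/5539; 23467/5539 22604/5539 22946/5539]

x' = [-56018/16617, -21796/16617, -3547/5539]
P' = [88511/16617 75247/16617 23467/5539; 75247/16617 70820/16617 22604/5539; 23467/5539 22604/5539 22946/5539]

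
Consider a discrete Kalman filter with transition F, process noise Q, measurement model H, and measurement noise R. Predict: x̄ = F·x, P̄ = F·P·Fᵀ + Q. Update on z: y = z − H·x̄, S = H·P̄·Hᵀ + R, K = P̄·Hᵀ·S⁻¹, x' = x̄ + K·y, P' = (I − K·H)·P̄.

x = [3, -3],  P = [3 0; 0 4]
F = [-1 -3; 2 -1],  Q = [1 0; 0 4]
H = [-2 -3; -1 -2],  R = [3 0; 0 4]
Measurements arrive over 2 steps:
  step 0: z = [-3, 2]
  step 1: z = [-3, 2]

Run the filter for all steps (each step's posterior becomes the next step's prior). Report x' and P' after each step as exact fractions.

step 0: x̄ = F·x = [6, 9]
step 0: P̄ = F·P·Fᵀ + Q = [40 6; 6 20]
step 0: y = z − H·x̄ = [36, 26]
step 0: S = H·P̄·Hᵀ + R = [415 242; 242 148]
step 0: K = P̄·Hᵀ·S⁻¹ = [-80/119 89/119; 1/6 -7/12]
step 0: x' = x̄ + K·y = [148/119, -1/6]
step 0: P' = (I − K·H)·P̄ = [1548/119 -8; -8 31/6]
step 1: x̄ = F·x = [-177/238, 1895/714]
step 1: P̄ = F·P·Fᵀ + Q = [2977/238 7017/238; 7017/238 66545/714]
step 1: y = z − H·x̄ = [827/238, 4687/714]
step 1: S = H·P̄·Hᵀ + R = [296461/238 188163/238; 188163/238 362171/714]
step 1: K = P̄·Hᵀ·S⁻¹ = [-373751/2423599 241032/2423599; -755227/4847198 -885865/4847198]
step 1: x' = x̄ + K·y = [-1518894/2423599, 2212656/2423599]
step 1: P' = (I − K·H)·P̄ = [5134890/2423599 -3049509/2423599; -3049509/2423599 4821239/4847198]

step 0: x' = [148/119, -1/6], P' = [1548/119 -8; -8 31/6]
step 1: x' = [-1518894/2423599, 2212656/2423599], P' = [5134890/2423599 -3049509/2423599; -3049509/2423599 4821239/4847198]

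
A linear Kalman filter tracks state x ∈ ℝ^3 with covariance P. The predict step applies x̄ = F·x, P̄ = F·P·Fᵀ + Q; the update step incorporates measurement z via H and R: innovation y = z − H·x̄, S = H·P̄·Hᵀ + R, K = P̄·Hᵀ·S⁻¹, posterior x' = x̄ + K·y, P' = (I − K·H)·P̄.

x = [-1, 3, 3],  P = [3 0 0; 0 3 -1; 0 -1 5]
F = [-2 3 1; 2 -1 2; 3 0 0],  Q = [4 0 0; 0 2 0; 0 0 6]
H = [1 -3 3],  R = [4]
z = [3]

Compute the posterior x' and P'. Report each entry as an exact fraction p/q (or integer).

x̄ = F·x = [14, 1, -3]
P̄ = F·P·Fᵀ + Q = [42 -16 -18; -16 41 18; -18 18 33]
y = z − H·x̄ = [1]
S = H·P̄·Hᵀ + R = [376]
K = P̄·Hᵀ·S⁻¹ = [9/94; -85/376; 27/376]
x' = x̄ + K·y = [1325/94, 291/376, -1101/376]
P' = (I − K·H)·P̄ = [1812/47 -739/94 -1935/94; -739/94 8191/376 9063/376; -1935/94 9063/376 11679/376]

x' = [1325/94, 291/376, -1101/376]
P' = [1812/47 -739/94 -1935/94; -739/94 8191/376 9063/376; -1935/94 9063/376 11679/376]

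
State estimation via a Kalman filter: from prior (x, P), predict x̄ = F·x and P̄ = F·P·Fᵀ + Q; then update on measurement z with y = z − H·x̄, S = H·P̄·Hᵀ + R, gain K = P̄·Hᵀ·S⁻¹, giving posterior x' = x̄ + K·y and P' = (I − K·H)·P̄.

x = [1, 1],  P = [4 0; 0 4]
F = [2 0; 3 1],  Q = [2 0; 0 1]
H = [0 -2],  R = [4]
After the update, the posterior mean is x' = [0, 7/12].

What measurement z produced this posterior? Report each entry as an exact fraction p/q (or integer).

x̄ = F·x = [2, 4]
P̄ = F·P·Fᵀ + Q = [18 24; 24 41]
S = H·P̄·Hᵀ + R = [168]
K = P̄·Hᵀ·S⁻¹ = [-2/7; -41/84]
x' − x̄ = [-2, -41/12] = K·y
y = (KᵀK)⁻¹·Kᵀ·(x' − x̄) = [7]
z = y + H·x̄ = [7] + [-8] = [-1]

z = [-1]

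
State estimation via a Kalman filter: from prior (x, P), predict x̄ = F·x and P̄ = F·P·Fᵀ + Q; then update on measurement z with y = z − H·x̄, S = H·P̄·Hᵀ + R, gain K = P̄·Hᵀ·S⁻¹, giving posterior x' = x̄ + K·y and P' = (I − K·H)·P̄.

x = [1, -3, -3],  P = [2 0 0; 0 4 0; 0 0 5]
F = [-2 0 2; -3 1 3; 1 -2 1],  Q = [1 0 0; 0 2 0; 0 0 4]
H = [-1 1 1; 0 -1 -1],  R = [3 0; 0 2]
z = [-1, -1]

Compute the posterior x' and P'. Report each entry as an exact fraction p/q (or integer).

x' = [-4/225, -157/45, 856/225]
P' = [716/225 203/45 -674/225; 203/45 131/9 -557/45; -674/225 -557/45 2711/225]

x̄ = F·x = [-8, -15, 4]
P̄ = F·P·Fᵀ + Q = [29 42 6; 42 69 1; 6 1 27]
y = z − H·x̄ = [2, -12]
S = H·P̄·Hᵀ + R = [34 -50; -50 100]
K = P̄·Hᵀ·S⁻¹ = [-5/9 -341/450; -7/9 -49/45; 8/9 37/225]
x' = x̄ + K·y = [-4/225, -157/45, 856/225]
P' = (I − K·H)·P̄ = [716/225 203/45 -674/225; 203/45 131/9 -557/45; -674/225 -557/45 2711/225]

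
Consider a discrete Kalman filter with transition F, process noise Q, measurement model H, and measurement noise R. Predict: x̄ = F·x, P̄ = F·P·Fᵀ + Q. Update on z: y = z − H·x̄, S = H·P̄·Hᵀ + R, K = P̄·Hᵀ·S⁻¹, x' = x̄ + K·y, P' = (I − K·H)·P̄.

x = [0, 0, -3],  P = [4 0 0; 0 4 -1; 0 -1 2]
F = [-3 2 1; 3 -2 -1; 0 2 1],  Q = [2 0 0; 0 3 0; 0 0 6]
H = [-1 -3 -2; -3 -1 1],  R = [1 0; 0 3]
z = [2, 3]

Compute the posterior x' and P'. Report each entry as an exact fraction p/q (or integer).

x' = [-1099/369, 319/123, -139/41]
P' = [120844/17343 -53068/5781 19810/1927; -53068/5781 24175/1927 -27222/1927; 19810/1927 -27222/1927 31116/1927]

x̄ = F·x = [-3, 3, -3]
P̄ = F·P·Fᵀ + Q = [52 -50 14; -50 53 -14; 14 -14 20]
y = z − H·x̄ = [2, 0]
S = H·P̄·Hᵀ + R = [198 -141; -141 188]
K = P̄·Hᵀ·S⁻¹ = [4/369 -2782/5781; -25/123 557/1927; -8/41 -364/1927]
x' = x̄ + K·y = [-1099/369, 319/123, -139/41]
P' = (I − K·H)·P̄ = [120844/17343 -53068/5781 19810/1927; -53068/5781 24175/1927 -27222/1927; 19810/1927 -27222/1927 31116/1927]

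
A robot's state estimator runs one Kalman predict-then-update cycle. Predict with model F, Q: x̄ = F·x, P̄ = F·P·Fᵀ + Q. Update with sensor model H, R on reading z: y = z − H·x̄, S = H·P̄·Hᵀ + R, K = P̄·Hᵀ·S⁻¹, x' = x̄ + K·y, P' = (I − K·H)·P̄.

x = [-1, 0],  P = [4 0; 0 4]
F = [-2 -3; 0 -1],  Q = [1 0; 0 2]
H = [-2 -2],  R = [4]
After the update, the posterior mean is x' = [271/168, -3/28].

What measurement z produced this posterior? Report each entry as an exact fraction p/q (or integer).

z = [-3]

x̄ = F·x = [2, 0]
P̄ = F·P·Fᵀ + Q = [53 12; 12 6]
S = H·P̄·Hᵀ + R = [336]
K = P̄·Hᵀ·S⁻¹ = [-65/168; -3/28]
x' − x̄ = [-65/168, -3/28] = K·y
y = (KᵀK)⁻¹·Kᵀ·(x' − x̄) = [1]
z = y + H·x̄ = [1] + [-4] = [-3]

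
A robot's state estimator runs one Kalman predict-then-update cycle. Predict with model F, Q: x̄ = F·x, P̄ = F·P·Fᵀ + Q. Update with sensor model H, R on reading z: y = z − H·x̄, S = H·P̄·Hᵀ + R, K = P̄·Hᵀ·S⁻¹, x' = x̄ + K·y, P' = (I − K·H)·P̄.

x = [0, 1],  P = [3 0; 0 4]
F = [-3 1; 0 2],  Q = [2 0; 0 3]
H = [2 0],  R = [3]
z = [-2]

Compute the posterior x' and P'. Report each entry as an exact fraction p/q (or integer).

x̄ = F·x = [1, 2]
P̄ = F·P·Fᵀ + Q = [33 8; 8 19]
y = z − H·x̄ = [-4]
S = H·P̄·Hᵀ + R = [135]
K = P̄·Hᵀ·S⁻¹ = [22/45; 16/135]
x' = x̄ + K·y = [-43/45, 206/135]
P' = (I − K·H)·P̄ = [11/15 8/45; 8/45 2309/135]

x' = [-43/45, 206/135]
P' = [11/15 8/45; 8/45 2309/135]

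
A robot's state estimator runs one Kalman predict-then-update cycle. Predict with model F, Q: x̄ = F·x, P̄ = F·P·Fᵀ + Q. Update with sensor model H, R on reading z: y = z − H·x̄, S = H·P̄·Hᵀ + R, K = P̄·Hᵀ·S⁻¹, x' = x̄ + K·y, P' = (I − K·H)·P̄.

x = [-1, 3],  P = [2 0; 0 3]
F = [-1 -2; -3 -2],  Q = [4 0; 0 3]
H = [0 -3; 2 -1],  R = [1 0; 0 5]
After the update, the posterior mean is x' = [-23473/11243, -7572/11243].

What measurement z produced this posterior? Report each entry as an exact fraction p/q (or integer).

z = [2, -3]

x̄ = F·x = [-5, -3]
P̄ = F·P·Fᵀ + Q = [18 18; 18 33]
S = H·P̄·Hᵀ + R = [298 -9; -9 38]
K = P̄·Hᵀ·S⁻¹ = [-1890/11243 4878/11243; -3735/11243 3/11243]
x' − x̄ = [32742/11243, 26157/11243] = K·y
y = (KᵀK)⁻¹·Kᵀ·(x' − x̄) = [-7, 4]
z = y + H·x̄ = [-7, 4] + [9, -7] = [2, -3]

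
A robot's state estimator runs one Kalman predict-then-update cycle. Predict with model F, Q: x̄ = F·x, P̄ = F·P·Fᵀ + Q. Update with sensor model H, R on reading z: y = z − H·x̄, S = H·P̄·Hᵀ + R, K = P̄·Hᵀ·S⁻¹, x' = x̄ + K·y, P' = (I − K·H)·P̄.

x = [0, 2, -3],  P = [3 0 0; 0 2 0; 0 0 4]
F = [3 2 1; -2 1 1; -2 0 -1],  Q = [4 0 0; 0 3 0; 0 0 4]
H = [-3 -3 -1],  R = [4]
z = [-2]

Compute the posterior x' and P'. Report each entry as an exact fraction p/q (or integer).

x' = [37/48, -377/336, 515/168]
P' = [1217/48 -931/48 -407/24; -931/48 5375/336 1795/168; -407/24 1795/168 1559/84]

x̄ = F·x = [1, -1, 3]
P̄ = F·P·Fᵀ + Q = [43 -10 -22; -10 21 8; -22 8 20]
y = z − H·x̄ = [1]
S = H·P̄·Hᵀ + R = [336]
K = P̄·Hᵀ·S⁻¹ = [-11/48; -41/336; 11/168]
x' = x̄ + K·y = [37/48, -377/336, 515/168]
P' = (I − K·H)·P̄ = [1217/48 -931/48 -407/24; -931/48 5375/336 1795/168; -407/24 1795/168 1559/84]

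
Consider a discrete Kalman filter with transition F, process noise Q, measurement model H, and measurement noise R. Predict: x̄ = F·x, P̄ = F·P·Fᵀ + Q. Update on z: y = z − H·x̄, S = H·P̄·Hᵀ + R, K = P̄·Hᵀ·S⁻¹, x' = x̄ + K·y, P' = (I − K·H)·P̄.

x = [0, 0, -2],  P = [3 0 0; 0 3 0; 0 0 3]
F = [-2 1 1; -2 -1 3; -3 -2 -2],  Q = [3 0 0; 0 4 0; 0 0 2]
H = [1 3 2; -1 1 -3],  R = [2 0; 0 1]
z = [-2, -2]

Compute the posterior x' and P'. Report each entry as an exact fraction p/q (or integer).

x̄ = F·x = [-2, -6, 4]
P̄ = F·P·Fᵀ + Q = [21 18 6; 18 46 6; 6 6 53]
y = z − H·x̄ = [10, 14]
S = H·P̄·Hᵀ + R = [853 -309; -309 509]
K = P̄·Hᵀ·S⁻¹ = [18897/169348 4485/169348; 44301/169348 30221/169348; 17039/338696 -95457/338696]
x' = x̄ + K·y = [-21734/42337, -37496/42337, 23597/42337]
P' = (I − K·H)·P̄ = [1003227/84674 -85641/84674 -727407/169348; -85641/84674 22615/84674 62097/169348; -727407/169348 62097/169348 558155/338696]

x' = [-21734/42337, -37496/42337, 23597/42337]
P' = [1003227/84674 -85641/84674 -727407/169348; -85641/84674 22615/84674 62097/169348; -727407/169348 62097/169348 558155/338696]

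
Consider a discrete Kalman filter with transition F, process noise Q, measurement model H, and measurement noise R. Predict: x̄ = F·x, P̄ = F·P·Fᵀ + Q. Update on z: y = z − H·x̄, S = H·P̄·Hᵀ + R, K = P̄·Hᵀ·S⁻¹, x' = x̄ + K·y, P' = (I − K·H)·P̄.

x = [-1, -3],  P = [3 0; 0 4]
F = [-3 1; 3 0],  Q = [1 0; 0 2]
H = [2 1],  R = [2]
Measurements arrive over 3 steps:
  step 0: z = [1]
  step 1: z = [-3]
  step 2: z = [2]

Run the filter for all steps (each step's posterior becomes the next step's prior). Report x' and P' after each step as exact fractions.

step 0: x̄ = F·x = [0, -3]
step 0: P̄ = F·P·Fᵀ + Q = [32 -27; -27 29]
step 0: y = z − H·x̄ = [4]
step 0: S = H·P̄·Hᵀ + R = [51]
step 0: K = P̄·Hᵀ·S⁻¹ = [37/51; -25/51]
step 0: x' = x̄ + K·y = [148/51, -253/51]
step 0: P' = (I − K·H)·P̄ = [263/51 -452/51; -452/51 854/51]
step 1: x̄ = F·x = [-41/3, 148/17]
step 1: P̄ = F·P·Fᵀ + Q = [352/3 -73; -73 823/17]
step 1: y = z − H·x̄ = [797/51]
step 1: S = H·P̄·Hᵀ + R = [11615/51]
step 1: K = P̄·Hᵀ·S⁻¹ = [1649/2323; -4977/11615]
step 1: x' = x̄ + K·y = [-5978/2323, 23341/11615]
step 1: P' = (I − K·H)·P̄ = [5977/2323 -8656/2323; -8656/2323 76606/11615]
step 2: x̄ = F·x = [113011/11615, -17934/2323]
step 2: P̄ = F·P·Fᵀ + Q = [616866/11615 -79761/2323; -79761/2323 58439/2323]
step 2: y = z − H·x̄ = [-113122/11615]
step 2: S = H·P̄·Hᵀ + R = [1187669/11615]
step 2: K = P̄·Hᵀ·S⁻¹ = [834927/1187669; -505415/1187669]
step 2: x' = x̄ + K·y = [3424111/1187669, -4246640/1187669]
step 2: P' = (I − K·H)·P̄ = [3058935/1187669 -4448016/1187669; -4448016/1187669 7885202/1187669]

step 0: x' = [148/51, -253/51], P' = [263/51 -452/51; -452/51 854/51]
step 1: x' = [-5978/2323, 23341/11615], P' = [5977/2323 -8656/2323; -8656/2323 76606/11615]
step 2: x' = [3424111/1187669, -4246640/1187669], P' = [3058935/1187669 -4448016/1187669; -4448016/1187669 7885202/1187669]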